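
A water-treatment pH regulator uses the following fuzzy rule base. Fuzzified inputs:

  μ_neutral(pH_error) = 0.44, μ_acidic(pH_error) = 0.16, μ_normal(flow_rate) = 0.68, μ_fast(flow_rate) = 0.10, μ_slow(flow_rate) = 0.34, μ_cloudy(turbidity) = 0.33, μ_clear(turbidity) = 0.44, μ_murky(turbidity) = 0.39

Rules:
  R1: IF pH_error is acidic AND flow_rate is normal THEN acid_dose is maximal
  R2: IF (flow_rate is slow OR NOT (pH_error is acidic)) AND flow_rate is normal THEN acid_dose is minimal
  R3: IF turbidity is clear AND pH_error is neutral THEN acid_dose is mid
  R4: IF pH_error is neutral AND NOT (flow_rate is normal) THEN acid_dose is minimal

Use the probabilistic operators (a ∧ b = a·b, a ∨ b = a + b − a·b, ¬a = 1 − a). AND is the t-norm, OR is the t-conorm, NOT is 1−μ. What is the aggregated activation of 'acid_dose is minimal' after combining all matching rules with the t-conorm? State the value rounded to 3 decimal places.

0.663

R1: acidic=0.16, normal=0.68; AND[a·b] → w = 0.1088
R2: (slow=0.34 OR ¬acidic=1−0.16=0.84) = 0.8944; AND[a·b] with normal=0.68 → w = 0.6082
R3: clear=0.44, neutral=0.44; AND[a·b] → w = 0.1936
R4: neutral=0.44, ¬normal=1−0.68=0.32; AND[a·b] → w = 0.1408
Rules with consequent 'minimal': {R2, R4} → strengths 0.6082, 0.1408
Aggregate via t-conorm [a + b − a·b]: 0.6634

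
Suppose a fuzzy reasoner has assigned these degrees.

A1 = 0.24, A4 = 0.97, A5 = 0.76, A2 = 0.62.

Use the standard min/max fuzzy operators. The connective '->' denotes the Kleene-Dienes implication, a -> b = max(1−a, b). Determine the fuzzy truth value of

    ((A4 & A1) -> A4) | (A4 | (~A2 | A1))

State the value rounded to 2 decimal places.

A4 & A1 = min(a, b) on (0.97, 0.24) = 0.24
(A4 & A1) -> A4  [Kleene-Dienes: max(1−a, b)] with a=0.24, b=0.97 → 0.97
~A2 = 1 − 0.62 = 0.38
~A2 | A1 = max(a, b) on (0.38, 0.24) = 0.38
A4 | (~A2 | A1) = max(a, b) on (0.97, 0.38) = 0.97
((A4 & A1) -> A4) | (A4 | (~A2 | A1)) = max(a, b) on (0.97, 0.97) = 0.97

0.97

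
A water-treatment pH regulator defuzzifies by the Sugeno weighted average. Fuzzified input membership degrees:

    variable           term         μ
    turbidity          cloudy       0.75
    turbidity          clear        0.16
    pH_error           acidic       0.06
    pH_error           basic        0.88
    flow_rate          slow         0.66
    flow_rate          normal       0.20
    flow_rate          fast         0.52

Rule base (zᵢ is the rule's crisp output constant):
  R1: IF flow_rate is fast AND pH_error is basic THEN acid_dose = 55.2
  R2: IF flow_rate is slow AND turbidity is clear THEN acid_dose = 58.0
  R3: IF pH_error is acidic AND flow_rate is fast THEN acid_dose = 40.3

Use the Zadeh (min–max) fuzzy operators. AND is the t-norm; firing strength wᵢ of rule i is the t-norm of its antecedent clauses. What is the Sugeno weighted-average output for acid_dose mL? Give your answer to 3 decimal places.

54.597

R1 (z=55.2): fast=0.52, basic=0.88; AND[min(a, b)] → w = 0.52
R2 (z=58.0): slow=0.66, clear=0.16; AND[min(a, b)] → w = 0.16
R3 (z=40.3): acidic=0.06, fast=0.52; AND[min(a, b)] → w = 0.06
Weighted average = (0.52·55.2 + 0.16·58.0 + 0.06·40.3) / (0.52 + 0.16 + 0.06)
  = 40.4020 / 0.7400 = 54.597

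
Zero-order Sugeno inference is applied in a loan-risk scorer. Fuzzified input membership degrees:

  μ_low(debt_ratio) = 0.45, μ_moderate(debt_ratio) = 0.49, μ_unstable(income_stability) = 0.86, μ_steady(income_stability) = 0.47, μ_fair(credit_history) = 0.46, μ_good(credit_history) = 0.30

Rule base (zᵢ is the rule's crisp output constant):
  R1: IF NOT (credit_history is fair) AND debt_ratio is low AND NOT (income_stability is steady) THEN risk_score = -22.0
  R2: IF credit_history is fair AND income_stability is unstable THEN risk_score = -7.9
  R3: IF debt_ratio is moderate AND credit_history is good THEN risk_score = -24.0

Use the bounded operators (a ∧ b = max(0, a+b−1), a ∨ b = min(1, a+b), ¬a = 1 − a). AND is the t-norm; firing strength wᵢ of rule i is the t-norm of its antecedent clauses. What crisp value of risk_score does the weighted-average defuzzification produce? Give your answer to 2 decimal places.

R1 (z=-22.0): ¬fair=1−0.46=0.54, low=0.45, ¬steady=1−0.47=0.53; AND[max(0, a+b−1)] → w = 0.00
R2 (z=-7.9): fair=0.46, unstable=0.86; AND[max(0, a+b−1)] → w = 0.32
R3 (z=-24.0): moderate=0.49, good=0.30; AND[max(0, a+b−1)] → w = 0.00
Weighted average = (0.00·-22.0 + 0.32·-7.9 + 0.00·-24.0) / (0.00 + 0.32 + 0.00)
  = -2.5280 / 0.3200 = -7.90

-7.90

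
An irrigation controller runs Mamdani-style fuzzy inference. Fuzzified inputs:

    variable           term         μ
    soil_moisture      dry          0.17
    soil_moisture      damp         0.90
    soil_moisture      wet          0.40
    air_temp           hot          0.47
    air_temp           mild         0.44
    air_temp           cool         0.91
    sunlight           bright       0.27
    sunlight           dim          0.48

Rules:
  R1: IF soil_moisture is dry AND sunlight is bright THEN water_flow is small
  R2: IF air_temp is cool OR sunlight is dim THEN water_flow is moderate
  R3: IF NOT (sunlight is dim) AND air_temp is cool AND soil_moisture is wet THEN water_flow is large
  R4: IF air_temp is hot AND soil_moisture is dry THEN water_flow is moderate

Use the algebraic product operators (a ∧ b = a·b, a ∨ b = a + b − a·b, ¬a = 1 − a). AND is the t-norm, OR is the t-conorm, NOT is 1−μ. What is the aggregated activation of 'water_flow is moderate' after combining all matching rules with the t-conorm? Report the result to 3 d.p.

R1: dry=0.17, bright=0.27; AND[a·b] → w = 0.0459
R2: cool=0.91, dim=0.48; OR[a + b − a·b] → w = 0.9532
R3: ¬dim=1−0.48=0.52, cool=0.91, wet=0.40; AND[a·b] → w = 0.1893
R4: hot=0.47, dry=0.17; AND[a·b] → w = 0.0799
Rules with consequent 'moderate': {R2, R4} → strengths 0.9532, 0.0799
Aggregate via t-conorm [a + b − a·b]: 0.9569

0.957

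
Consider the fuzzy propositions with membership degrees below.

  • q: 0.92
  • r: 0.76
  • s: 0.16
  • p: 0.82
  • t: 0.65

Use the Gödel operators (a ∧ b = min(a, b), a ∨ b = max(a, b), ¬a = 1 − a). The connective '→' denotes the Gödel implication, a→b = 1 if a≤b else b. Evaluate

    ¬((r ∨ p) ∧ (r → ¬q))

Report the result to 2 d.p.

r ∨ p = max(a, b) on (0.76, 0.82) = 0.82
¬q = 1 − 0.92 = 0.08
r → ¬q  [Gödel: 1 if a≤b else b] with a=0.76, b=0.08 → 0.08
(r ∨ p) ∧ (r → ¬q) = min(a, b) on (0.82, 0.08) = 0.08
¬((r ∨ p) ∧ (r → ¬q)) = 1 − 0.08 = 0.92

0.92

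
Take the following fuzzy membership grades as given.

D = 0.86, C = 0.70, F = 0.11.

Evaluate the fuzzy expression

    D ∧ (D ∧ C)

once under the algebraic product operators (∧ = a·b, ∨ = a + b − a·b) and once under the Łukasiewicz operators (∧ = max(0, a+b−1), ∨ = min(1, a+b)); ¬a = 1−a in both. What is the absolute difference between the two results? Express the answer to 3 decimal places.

0.098

Under algebraic product:
  D ∧ C = a·b on (0.8600, 0.7000) = 0.6020
  D ∧ (D ∧ C) = a·b on (0.8600, 0.6020) = 0.5177
  → value = 0.5177
Under Łukasiewicz:
  D ∧ C = max(0, a+b−1) on (0.86, 0.70) = 0.56
  D ∧ (D ∧ C) = max(0, a+b−1) on (0.86, 0.56) = 0.42
  → value = 0.4200
|0.5177 − 0.4200| = 0.098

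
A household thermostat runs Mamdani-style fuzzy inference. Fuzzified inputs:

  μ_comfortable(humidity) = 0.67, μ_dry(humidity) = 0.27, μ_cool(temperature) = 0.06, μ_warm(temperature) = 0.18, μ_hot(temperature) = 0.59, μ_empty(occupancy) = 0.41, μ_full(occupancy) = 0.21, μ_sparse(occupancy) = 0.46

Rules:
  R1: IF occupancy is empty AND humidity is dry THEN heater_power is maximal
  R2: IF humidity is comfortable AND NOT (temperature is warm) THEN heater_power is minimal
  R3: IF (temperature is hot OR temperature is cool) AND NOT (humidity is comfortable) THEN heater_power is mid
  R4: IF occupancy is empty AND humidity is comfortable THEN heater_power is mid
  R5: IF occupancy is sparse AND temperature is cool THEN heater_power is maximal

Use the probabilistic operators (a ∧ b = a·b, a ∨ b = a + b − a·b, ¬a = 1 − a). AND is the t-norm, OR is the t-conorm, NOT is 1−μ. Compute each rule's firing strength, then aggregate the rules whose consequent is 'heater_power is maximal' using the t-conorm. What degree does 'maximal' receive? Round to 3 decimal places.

0.135

R1: empty=0.41, dry=0.27; AND[a·b] → w = 0.1107
R2: comfortable=0.67, ¬warm=1−0.18=0.82; AND[a·b] → w = 0.5494
R3: (hot=0.59 OR cool=0.06) = 0.6146; AND[a·b] with ¬comfortable=1−0.67=0.33 → w = 0.2028
R4: empty=0.41, comfortable=0.67; AND[a·b] → w = 0.2747
R5: sparse=0.46, cool=0.06; AND[a·b] → w = 0.0276
Rules with consequent 'maximal': {R1, R5} → strengths 0.1107, 0.0276
Aggregate via t-conorm [a + b − a·b]: 0.1352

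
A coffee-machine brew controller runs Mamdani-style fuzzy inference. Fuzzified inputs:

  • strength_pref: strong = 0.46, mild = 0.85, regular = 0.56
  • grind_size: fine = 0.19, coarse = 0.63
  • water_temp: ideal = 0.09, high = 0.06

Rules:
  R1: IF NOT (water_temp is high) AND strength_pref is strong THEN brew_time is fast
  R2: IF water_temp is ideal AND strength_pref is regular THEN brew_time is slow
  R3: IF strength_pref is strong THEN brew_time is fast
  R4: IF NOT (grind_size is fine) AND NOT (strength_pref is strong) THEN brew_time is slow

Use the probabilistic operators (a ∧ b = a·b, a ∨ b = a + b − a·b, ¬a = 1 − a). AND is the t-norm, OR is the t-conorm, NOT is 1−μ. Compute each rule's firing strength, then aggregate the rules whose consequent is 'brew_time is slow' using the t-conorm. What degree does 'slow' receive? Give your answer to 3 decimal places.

R1: ¬high=1−0.06=0.94, strong=0.46; AND[a·b] → w = 0.4324
R2: ideal=0.09, regular=0.56; AND[a·b] → w = 0.0504
R3: strong=0.46 → w = 0.4600
R4: ¬fine=1−0.19=0.81, ¬strong=1−0.46=0.54; AND[a·b] → w = 0.4374
Rules with consequent 'slow': {R2, R4} → strengths 0.0504, 0.4374
Aggregate via t-conorm [a + b − a·b]: 0.4658

0.466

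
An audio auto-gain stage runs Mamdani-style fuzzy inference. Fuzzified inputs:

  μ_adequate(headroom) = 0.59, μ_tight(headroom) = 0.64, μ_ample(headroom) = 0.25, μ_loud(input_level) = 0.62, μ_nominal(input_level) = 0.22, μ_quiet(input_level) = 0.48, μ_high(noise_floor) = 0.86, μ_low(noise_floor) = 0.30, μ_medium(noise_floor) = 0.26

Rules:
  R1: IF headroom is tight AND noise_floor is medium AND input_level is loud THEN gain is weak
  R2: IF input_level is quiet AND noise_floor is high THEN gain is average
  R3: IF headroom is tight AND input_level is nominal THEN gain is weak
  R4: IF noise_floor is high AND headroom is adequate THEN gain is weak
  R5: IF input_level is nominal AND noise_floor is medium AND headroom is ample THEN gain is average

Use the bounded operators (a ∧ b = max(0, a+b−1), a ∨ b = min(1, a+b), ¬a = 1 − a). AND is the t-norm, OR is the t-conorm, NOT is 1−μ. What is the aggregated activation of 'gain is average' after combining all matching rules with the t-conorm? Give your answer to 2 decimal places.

R1: tight=0.64, medium=0.26, loud=0.62; AND[max(0, a+b−1)] → w = 0.00
R2: quiet=0.48, high=0.86; AND[max(0, a+b−1)] → w = 0.34
R3: tight=0.64, nominal=0.22; AND[max(0, a+b−1)] → w = 0.00
R4: high=0.86, adequate=0.59; AND[max(0, a+b−1)] → w = 0.45
R5: nominal=0.22, medium=0.26, ample=0.25; AND[max(0, a+b−1)] → w = 0.00
Rules with consequent 'average': {R2, R5} → strengths 0.34, 0.00
Aggregate via t-conorm [min(1, a+b)]: 0.34

0.34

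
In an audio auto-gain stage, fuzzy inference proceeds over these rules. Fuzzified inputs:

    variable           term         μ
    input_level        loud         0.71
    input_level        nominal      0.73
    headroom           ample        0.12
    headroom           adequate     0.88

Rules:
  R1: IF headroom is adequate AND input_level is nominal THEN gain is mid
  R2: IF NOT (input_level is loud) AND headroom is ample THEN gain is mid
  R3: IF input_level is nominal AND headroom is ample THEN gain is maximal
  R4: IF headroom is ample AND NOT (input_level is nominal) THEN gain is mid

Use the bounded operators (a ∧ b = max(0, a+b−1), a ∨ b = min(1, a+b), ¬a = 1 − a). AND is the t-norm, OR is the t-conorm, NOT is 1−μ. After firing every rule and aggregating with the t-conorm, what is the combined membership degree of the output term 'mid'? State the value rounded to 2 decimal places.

0.61

R1: adequate=0.88, nominal=0.73; AND[max(0, a+b−1)] → w = 0.61
R2: ¬loud=1−0.71=0.29, ample=0.12; AND[max(0, a+b−1)] → w = 0.00
R3: nominal=0.73, ample=0.12; AND[max(0, a+b−1)] → w = 0.00
R4: ample=0.12, ¬nominal=1−0.73=0.27; AND[max(0, a+b−1)] → w = 0.00
Rules with consequent 'mid': {R1, R2, R4} → strengths 0.61, 0.00, 0.00
Aggregate via t-conorm [min(1, a+b)]: 0.61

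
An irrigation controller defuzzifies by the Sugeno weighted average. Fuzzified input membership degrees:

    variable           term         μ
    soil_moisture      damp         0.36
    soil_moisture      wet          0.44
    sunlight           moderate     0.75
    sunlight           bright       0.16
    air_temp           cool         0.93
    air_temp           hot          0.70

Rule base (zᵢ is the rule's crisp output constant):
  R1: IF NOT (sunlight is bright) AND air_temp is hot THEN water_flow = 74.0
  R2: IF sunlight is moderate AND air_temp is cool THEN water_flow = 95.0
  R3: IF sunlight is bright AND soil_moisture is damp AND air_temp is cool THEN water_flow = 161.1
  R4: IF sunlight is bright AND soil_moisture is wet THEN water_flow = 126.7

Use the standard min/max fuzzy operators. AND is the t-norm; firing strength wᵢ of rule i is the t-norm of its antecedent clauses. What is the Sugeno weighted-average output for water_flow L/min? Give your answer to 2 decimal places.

95.54

R1 (z=74.0): ¬bright=1−0.16=0.84, hot=0.70; AND[min(a, b)] → w = 0.70
R2 (z=95.0): moderate=0.75, cool=0.93; AND[min(a, b)] → w = 0.75
R3 (z=161.1): bright=0.16, damp=0.36, cool=0.93; AND[min(a, b)] → w = 0.16
R4 (z=126.7): bright=0.16, wet=0.44; AND[min(a, b)] → w = 0.16
Weighted average = (0.70·74.0 + 0.75·95.0 + 0.16·161.1 + 0.16·126.7) / (0.70 + 0.75 + 0.16 + 0.16)
  = 169.0980 / 1.7700 = 95.54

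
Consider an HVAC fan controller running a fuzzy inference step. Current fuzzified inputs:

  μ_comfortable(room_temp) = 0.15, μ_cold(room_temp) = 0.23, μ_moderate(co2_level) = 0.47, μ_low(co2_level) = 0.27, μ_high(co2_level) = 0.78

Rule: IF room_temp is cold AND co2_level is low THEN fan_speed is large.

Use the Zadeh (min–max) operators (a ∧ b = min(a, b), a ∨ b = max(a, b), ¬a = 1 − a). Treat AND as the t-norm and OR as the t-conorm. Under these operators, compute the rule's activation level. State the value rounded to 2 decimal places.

firing strength: cold=0.23, low=0.27; AND[min(a, b)] → w = 0.23

0.23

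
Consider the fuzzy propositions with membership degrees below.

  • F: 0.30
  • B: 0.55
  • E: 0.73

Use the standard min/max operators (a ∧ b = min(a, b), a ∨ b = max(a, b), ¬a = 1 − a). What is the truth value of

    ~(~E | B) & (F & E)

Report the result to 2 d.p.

~E = 1 − 0.73 = 0.27
~E | B = max(a, b) on (0.27, 0.55) = 0.55
~(~E | B) = 1 − 0.55 = 0.45
F & E = min(a, b) on (0.30, 0.73) = 0.30
~(~E | B) & (F & E) = min(a, b) on (0.45, 0.30) = 0.30

0.30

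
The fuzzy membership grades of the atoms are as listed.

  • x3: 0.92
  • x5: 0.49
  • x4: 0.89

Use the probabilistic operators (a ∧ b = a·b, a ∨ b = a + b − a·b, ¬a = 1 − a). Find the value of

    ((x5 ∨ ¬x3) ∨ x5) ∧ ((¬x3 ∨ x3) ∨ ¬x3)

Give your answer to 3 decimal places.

0.709

¬x3 = 1 − 0.9200 = 0.0800
x5 ∨ ¬x3 = a + b − a·b on (0.4900, 0.0800) = 0.5308
(x5 ∨ ¬x3) ∨ x5 = a + b − a·b on (0.5308, 0.4900) = 0.7607
¬x3 = 1 − 0.9200 = 0.0800
¬x3 ∨ x3 = a + b − a·b on (0.0800, 0.9200) = 0.9264
¬x3 = 1 − 0.9200 = 0.0800
(¬x3 ∨ x3) ∨ ¬x3 = a + b − a·b on (0.9264, 0.0800) = 0.9323
((x5 ∨ ¬x3) ∨ x5) ∧ ((¬x3 ∨ x3) ∨ ¬x3) = a·b on (0.7607, 0.9323) = 0.7092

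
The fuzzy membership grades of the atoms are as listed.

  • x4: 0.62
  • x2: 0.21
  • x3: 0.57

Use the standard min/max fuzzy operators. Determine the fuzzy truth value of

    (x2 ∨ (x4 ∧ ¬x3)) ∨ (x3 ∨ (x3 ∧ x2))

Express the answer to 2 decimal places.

0.57

¬x3 = 1 − 0.57 = 0.43
x4 ∧ ¬x3 = min(a, b) on (0.62, 0.43) = 0.43
x2 ∨ (x4 ∧ ¬x3) = max(a, b) on (0.21, 0.43) = 0.43
x3 ∧ x2 = min(a, b) on (0.57, 0.21) = 0.21
x3 ∨ (x3 ∧ x2) = max(a, b) on (0.57, 0.21) = 0.57
(x2 ∨ (x4 ∧ ¬x3)) ∨ (x3 ∨ (x3 ∧ x2)) = max(a, b) on (0.43, 0.57) = 0.57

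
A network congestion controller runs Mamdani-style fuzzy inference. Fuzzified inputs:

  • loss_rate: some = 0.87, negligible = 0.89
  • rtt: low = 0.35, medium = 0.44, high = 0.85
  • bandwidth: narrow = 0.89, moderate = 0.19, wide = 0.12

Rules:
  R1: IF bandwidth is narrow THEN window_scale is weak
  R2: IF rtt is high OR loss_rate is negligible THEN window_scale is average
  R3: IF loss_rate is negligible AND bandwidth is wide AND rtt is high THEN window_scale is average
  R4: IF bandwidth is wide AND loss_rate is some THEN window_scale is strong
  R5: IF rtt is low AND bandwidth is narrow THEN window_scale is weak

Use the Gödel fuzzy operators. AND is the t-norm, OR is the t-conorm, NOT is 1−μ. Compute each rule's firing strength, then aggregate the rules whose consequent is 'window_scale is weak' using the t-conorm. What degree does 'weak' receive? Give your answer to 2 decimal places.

0.89

R1: narrow=0.89 → w = 0.89
R2: high=0.85, negligible=0.89; OR[max(a, b)] → w = 0.89
R3: negligible=0.89, wide=0.12, high=0.85; AND[min(a, b)] → w = 0.12
R4: wide=0.12, some=0.87; AND[min(a, b)] → w = 0.12
R5: low=0.35, narrow=0.89; AND[min(a, b)] → w = 0.35
Rules with consequent 'weak': {R1, R5} → strengths 0.89, 0.35
Aggregate via t-conorm [max(a, b)]: 0.89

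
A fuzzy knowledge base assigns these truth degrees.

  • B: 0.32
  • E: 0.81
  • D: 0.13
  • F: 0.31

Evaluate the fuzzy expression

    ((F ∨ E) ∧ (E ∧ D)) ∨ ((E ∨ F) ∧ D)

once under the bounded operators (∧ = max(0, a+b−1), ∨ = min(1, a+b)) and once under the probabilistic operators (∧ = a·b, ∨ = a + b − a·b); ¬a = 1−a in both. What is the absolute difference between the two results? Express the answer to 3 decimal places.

Under bounded:
  F ∨ E = min(1, a+b) on (0.31, 0.81) = 1.00
  E ∧ D = max(0, a+b−1) on (0.81, 0.13) = 0.00
  (F ∨ E) ∧ (E ∧ D) = max(0, a+b−1) on (1.00, 0.00) = 0.00
  E ∨ F = min(1, a+b) on (0.81, 0.31) = 1.00
  (E ∨ F) ∧ D = max(0, a+b−1) on (1.00, 0.13) = 0.13
  ((F ∨ E) ∧ (E ∧ D)) ∨ ((E ∨ F) ∧ D) = min(1, a+b) on (0.00, 0.13) = 0.13
  → value = 0.1300
Under probabilistic:
  F ∨ E = a + b − a·b on (0.3100, 0.8100) = 0.8689
  E ∧ D = a·b on (0.8100, 0.1300) = 0.1053
  (F ∨ E) ∧ (E ∧ D) = a·b on (0.8689, 0.1053) = 0.0915
  E ∨ F = a + b − a·b on (0.8100, 0.3100) = 0.8689
  (E ∨ F) ∧ D = a·b on (0.8689, 0.1300) = 0.1130
  ((F ∨ E) ∧ (E ∧ D)) ∨ ((E ∨ F) ∧ D) = a + b − a·b on (0.0915, 0.1130) = 0.1941
  → value = 0.1941
|0.1300 − 0.1941| = 0.064

0.064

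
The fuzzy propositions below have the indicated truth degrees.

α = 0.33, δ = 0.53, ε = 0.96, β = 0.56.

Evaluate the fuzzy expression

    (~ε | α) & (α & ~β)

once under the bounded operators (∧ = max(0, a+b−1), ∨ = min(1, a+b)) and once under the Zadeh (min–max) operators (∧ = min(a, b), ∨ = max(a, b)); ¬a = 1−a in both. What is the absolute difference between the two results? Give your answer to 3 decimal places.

Under bounded:
  ~ε = 1 − 0.96 = 0.04
  ~ε | α = min(1, a+b) on (0.04, 0.33) = 0.37
  ~β = 1 − 0.56 = 0.44
  α & ~β = max(0, a+b−1) on (0.33, 0.44) = 0.00
  (~ε | α) & (α & ~β) = max(0, a+b−1) on (0.37, 0.00) = 0.00
  → value = 0.0000
Under Zadeh (min–max):
  ~ε = 1 − 0.96 = 0.04
  ~ε | α = max(a, b) on (0.04, 0.33) = 0.33
  ~β = 1 − 0.56 = 0.44
  α & ~β = min(a, b) on (0.33, 0.44) = 0.33
  (~ε | α) & (α & ~β) = min(a, b) on (0.33, 0.33) = 0.33
  → value = 0.3300
|0.0000 − 0.3300| = 0.330

0.330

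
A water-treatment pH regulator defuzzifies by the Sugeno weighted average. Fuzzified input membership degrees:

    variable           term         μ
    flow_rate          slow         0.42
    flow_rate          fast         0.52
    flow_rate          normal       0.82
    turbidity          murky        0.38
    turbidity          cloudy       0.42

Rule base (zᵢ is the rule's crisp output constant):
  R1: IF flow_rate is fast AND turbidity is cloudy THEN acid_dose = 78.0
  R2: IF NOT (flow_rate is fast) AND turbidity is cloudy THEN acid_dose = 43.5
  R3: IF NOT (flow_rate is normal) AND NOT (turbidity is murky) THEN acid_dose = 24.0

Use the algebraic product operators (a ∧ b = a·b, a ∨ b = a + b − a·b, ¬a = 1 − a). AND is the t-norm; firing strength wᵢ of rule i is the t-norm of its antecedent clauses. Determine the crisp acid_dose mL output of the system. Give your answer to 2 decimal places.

R1 (z=78.0): fast=0.52, cloudy=0.42; AND[a·b] → w = 0.2184
R2 (z=43.5): ¬fast=1−0.52=0.48, cloudy=0.42; AND[a·b] → w = 0.2016
R3 (z=24.0): ¬normal=1−0.82=0.18, ¬murky=1−0.38=0.62; AND[a·b] → w = 0.1116
Weighted average = (0.2184·78.0 + 0.2016·43.5 + 0.1116·24.0) / (0.2184 + 0.2016 + 0.1116)
  = 28.4832 / 0.5316 = 53.58

53.58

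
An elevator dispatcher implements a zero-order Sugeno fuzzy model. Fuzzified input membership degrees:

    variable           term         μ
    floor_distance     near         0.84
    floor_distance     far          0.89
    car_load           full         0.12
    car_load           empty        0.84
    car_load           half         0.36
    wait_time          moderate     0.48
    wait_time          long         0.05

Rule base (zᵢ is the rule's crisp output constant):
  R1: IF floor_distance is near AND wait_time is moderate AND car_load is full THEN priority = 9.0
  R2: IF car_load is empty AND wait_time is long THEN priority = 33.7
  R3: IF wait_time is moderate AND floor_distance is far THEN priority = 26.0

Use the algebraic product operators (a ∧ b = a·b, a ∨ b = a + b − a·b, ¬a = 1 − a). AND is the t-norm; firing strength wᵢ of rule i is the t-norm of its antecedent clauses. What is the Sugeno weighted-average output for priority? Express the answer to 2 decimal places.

25.04

R1 (z=9.0): near=0.84, moderate=0.48, full=0.12; AND[a·b] → w = 0.0484
R2 (z=33.7): empty=0.84, long=0.05; AND[a·b] → w = 0.0420
R3 (z=26.0): moderate=0.48, far=0.89; AND[a·b] → w = 0.4272
Weighted average = (0.0484·9.0 + 0.0420·33.7 + 0.4272·26.0) / (0.0484 + 0.0420 + 0.4272)
  = 12.9581 / 0.5176 = 25.04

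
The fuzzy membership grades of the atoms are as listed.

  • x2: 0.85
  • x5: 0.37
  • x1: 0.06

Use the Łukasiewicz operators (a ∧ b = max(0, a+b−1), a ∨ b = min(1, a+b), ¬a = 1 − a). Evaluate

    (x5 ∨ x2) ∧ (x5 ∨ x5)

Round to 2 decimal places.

0.74

x5 ∨ x2 = min(1, a+b) on (0.37, 0.85) = 1.00
x5 ∨ x5 = min(1, a+b) on (0.37, 0.37) = 0.74
(x5 ∨ x2) ∧ (x5 ∨ x5) = max(0, a+b−1) on (1.00, 0.74) = 0.74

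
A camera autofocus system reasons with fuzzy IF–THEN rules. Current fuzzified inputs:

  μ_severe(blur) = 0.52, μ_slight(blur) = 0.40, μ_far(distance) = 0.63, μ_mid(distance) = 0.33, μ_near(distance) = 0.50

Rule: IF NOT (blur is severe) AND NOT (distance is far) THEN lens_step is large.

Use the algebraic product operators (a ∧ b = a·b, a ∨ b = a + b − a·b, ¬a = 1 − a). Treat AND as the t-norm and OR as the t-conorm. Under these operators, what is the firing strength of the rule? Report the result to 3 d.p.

firing strength: ¬severe=1−0.52=0.48, ¬far=1−0.63=0.37; AND[a·b] → w = 0.1776

0.178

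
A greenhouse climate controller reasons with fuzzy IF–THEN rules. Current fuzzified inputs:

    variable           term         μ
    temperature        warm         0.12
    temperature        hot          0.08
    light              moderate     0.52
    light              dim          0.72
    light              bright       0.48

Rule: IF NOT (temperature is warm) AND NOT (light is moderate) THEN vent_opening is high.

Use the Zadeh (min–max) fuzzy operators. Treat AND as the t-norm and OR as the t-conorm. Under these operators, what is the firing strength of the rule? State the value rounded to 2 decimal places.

0.48

firing strength: ¬warm=1−0.12=0.88, ¬moderate=1−0.52=0.48; AND[min(a, b)] → w = 0.48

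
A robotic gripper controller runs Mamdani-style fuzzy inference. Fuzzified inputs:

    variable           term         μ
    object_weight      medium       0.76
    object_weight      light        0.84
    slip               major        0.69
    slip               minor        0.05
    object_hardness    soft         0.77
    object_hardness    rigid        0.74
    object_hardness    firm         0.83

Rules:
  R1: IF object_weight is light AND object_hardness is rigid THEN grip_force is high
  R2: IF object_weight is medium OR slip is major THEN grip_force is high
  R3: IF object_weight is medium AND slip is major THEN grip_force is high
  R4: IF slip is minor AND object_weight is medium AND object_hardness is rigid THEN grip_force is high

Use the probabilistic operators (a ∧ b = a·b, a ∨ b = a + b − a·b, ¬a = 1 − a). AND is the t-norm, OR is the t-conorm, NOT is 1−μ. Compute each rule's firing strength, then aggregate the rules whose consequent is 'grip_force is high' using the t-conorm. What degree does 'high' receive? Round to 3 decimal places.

0.987

R1: light=0.84, rigid=0.74; AND[a·b] → w = 0.6216
R2: medium=0.76, major=0.69; OR[a + b − a·b] → w = 0.9256
R3: medium=0.76, major=0.69; AND[a·b] → w = 0.5244
R4: minor=0.05, medium=0.76, rigid=0.74; AND[a·b] → w = 0.0281
Rules with consequent 'high': {R1, R2, R3, R4} → strengths 0.6216, 0.9256, 0.5244, 0.0281
Aggregate via t-conorm [a + b − a·b]: 0.9870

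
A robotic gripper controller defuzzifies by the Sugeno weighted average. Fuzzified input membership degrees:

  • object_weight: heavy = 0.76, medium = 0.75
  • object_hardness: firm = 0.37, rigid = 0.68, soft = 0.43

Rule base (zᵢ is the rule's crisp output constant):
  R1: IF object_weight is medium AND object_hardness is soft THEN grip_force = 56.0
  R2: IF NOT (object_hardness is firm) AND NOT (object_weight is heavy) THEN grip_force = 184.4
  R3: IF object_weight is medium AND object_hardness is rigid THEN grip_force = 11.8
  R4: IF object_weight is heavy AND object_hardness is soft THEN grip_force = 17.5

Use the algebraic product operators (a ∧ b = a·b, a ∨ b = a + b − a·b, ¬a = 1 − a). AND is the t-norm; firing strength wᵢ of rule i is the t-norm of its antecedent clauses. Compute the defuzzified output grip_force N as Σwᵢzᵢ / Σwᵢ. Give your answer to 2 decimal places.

44.01

R1 (z=56.0): medium=0.75, soft=0.43; AND[a·b] → w = 0.3225
R2 (z=184.4): ¬firm=1−0.37=0.63, ¬heavy=1−0.76=0.24; AND[a·b] → w = 0.1512
R3 (z=11.8): medium=0.75, rigid=0.68; AND[a·b] → w = 0.5100
R4 (z=17.5): heavy=0.76, soft=0.43; AND[a·b] → w = 0.3268
Weighted average = (0.3225·56.0 + 0.1512·184.4 + 0.5100·11.8 + 0.3268·17.5) / (0.3225 + 0.1512 + 0.5100 + 0.3268)
  = 57.6783 / 1.3105 = 44.01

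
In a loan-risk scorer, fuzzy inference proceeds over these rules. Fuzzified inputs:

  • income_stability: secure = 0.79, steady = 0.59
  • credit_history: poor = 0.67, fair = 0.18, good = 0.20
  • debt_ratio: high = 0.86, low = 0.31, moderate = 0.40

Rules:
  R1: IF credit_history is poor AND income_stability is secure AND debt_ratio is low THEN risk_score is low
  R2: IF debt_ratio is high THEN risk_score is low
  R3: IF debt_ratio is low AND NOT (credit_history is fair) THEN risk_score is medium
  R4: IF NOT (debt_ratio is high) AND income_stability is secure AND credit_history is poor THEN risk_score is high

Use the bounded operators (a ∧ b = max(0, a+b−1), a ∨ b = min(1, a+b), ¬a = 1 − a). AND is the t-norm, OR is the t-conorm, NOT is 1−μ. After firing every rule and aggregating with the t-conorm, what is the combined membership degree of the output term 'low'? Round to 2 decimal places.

R1: poor=0.67, secure=0.79, low=0.31; AND[max(0, a+b−1)] → w = 0.00
R2: high=0.86 → w = 0.86
R3: low=0.31, ¬fair=1−0.18=0.82; AND[max(0, a+b−1)] → w = 0.13
R4: ¬high=1−0.86=0.14, secure=0.79, poor=0.67; AND[max(0, a+b−1)] → w = 0.00
Rules with consequent 'low': {R1, R2} → strengths 0.00, 0.86
Aggregate via t-conorm [min(1, a+b)]: 0.86

0.86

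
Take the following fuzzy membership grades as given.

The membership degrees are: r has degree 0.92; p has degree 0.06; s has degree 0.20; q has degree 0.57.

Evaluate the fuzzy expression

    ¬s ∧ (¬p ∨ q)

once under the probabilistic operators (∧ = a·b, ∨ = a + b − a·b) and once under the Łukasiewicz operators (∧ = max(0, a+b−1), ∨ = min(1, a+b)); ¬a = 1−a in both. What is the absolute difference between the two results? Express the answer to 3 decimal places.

Under probabilistic:
  ¬s = 1 − 0.2000 = 0.8000
  ¬p = 1 − 0.0600 = 0.9400
  ¬p ∨ q = a + b − a·b on (0.9400, 0.5700) = 0.9742
  ¬s ∧ (¬p ∨ q) = a·b on (0.8000, 0.9742) = 0.7794
  → value = 0.7794
Under Łukasiewicz:
  ¬s = 1 − 0.20 = 0.80
  ¬p = 1 − 0.06 = 0.94
  ¬p ∨ q = min(1, a+b) on (0.94, 0.57) = 1.00
  ¬s ∧ (¬p ∨ q) = max(0, a+b−1) on (0.80, 1.00) = 0.80
  → value = 0.8000
|0.7794 − 0.8000| = 0.021

0.021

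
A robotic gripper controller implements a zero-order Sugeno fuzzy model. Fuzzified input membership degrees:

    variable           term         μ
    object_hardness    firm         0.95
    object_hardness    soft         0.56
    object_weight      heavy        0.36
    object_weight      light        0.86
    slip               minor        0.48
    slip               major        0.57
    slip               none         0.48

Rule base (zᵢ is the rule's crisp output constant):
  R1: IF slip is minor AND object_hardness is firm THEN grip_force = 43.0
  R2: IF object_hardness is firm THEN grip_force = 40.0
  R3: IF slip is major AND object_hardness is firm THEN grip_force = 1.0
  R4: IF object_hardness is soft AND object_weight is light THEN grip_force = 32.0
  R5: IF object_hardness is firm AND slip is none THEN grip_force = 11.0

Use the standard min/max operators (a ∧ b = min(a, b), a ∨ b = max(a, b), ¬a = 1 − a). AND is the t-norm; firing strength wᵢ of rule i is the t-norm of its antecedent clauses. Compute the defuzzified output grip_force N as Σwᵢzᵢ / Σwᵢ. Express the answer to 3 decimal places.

R1 (z=43.0): minor=0.48, firm=0.95; AND[min(a, b)] → w = 0.48
R2 (z=40.0): firm=0.95 → w = 0.95
R3 (z=1.0): major=0.57, firm=0.95; AND[min(a, b)] → w = 0.57
R4 (z=32.0): soft=0.56, light=0.86; AND[min(a, b)] → w = 0.56
R5 (z=11.0): firm=0.95, none=0.48; AND[min(a, b)] → w = 0.48
Weighted average = (0.48·43.0 + 0.95·40.0 + 0.57·1.0 + 0.56·32.0 + 0.48·11.0) / (0.48 + 0.95 + 0.57 + 0.56 + 0.48)
  = 82.4100 / 3.0400 = 27.109

27.109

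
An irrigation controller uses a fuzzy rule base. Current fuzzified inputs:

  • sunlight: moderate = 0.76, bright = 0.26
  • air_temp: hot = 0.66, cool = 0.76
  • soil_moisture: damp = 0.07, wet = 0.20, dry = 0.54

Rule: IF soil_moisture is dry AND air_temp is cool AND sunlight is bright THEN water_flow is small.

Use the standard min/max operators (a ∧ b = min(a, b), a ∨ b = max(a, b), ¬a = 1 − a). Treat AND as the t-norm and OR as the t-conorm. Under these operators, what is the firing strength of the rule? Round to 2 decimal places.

0.26

firing strength: dry=0.54, cool=0.76, bright=0.26; AND[min(a, b)] → w = 0.26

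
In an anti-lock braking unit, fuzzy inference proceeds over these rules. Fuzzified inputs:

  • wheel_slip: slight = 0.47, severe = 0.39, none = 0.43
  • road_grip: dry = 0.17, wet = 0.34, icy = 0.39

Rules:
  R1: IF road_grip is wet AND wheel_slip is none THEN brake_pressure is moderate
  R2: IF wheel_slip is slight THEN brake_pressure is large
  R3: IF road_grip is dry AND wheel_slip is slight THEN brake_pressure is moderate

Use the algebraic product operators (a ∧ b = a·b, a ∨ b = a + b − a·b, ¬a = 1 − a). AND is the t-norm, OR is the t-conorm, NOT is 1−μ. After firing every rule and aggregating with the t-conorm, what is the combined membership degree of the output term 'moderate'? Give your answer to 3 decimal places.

0.214

R1: wet=0.34, none=0.43; AND[a·b] → w = 0.1462
R2: slight=0.47 → w = 0.4700
R3: dry=0.17, slight=0.47; AND[a·b] → w = 0.0799
Rules with consequent 'moderate': {R1, R3} → strengths 0.1462, 0.0799
Aggregate via t-conorm [a + b − a·b]: 0.2144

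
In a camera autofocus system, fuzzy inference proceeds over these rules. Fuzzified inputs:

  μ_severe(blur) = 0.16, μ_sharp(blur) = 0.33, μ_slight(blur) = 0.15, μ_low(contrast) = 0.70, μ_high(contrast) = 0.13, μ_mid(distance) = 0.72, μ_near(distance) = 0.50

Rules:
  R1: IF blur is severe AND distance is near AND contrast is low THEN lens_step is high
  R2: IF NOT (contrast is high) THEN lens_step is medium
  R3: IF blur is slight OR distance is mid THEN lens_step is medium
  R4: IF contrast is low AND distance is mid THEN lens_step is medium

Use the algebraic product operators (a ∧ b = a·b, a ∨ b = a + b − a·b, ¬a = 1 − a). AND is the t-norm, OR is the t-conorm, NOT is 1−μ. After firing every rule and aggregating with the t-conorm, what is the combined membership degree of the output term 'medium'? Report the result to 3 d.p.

R1: severe=0.16, near=0.50, low=0.70; AND[a·b] → w = 0.0560
R2: ¬high=1−0.13=0.87 → w = 0.8700
R3: slight=0.15, mid=0.72; OR[a + b − a·b] → w = 0.7620
R4: low=0.70, mid=0.72; AND[a·b] → w = 0.5040
Rules with consequent 'medium': {R2, R3, R4} → strengths 0.8700, 0.7620, 0.5040
Aggregate via t-conorm [a + b − a·b]: 0.9847

0.985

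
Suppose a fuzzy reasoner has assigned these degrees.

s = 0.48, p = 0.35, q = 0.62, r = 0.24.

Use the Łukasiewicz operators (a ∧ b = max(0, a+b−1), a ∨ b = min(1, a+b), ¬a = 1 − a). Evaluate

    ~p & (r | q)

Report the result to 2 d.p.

0.51

~p = 1 − 0.35 = 0.65
r | q = min(1, a+b) on (0.24, 0.62) = 0.86
~p & (r | q) = max(0, a+b−1) on (0.65, 0.86) = 0.51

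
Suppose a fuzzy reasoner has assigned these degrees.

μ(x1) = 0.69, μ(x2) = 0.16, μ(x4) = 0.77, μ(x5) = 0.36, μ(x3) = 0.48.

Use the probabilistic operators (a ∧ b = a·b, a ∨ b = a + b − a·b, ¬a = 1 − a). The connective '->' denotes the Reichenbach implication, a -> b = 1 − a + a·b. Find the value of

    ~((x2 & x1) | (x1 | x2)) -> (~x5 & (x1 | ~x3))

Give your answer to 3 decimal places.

x2 & x1 = a·b on (0.1600, 0.6900) = 0.1104
x1 | x2 = a + b − a·b on (0.6900, 0.1600) = 0.7396
(x2 & x1) | (x1 | x2) = a + b − a·b on (0.1104, 0.7396) = 0.7683
~((x2 & x1) | (x1 | x2)) = 1 − 0.7683 = 0.2317
~x5 = 1 − 0.3600 = 0.6400
~x3 = 1 − 0.4800 = 0.5200
x1 | ~x3 = a + b − a·b on (0.6900, 0.5200) = 0.8512
~x5 & (x1 | ~x3) = a·b on (0.6400, 0.8512) = 0.5448
~((x2 & x1) | (x1 | x2)) -> (~x5 & (x1 | ~x3))  [Reichenbach: 1 − a + a·b] with a=0.2317, b=0.5448 → 0.8945

0.895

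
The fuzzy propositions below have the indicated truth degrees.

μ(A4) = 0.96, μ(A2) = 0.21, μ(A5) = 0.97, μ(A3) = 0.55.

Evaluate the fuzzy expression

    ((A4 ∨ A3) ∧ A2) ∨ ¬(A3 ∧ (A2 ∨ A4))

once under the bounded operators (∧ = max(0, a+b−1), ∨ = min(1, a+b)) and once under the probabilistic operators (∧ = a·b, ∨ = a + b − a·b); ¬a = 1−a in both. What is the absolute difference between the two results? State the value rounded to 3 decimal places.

0.083

Under bounded:
  A4 ∨ A3 = min(1, a+b) on (0.96, 0.55) = 1.00
  (A4 ∨ A3) ∧ A2 = max(0, a+b−1) on (1.00, 0.21) = 0.21
  A2 ∨ A4 = min(1, a+b) on (0.21, 0.96) = 1.00
  A3 ∧ (A2 ∨ A4) = max(0, a+b−1) on (0.55, 1.00) = 0.55
  ¬(A3 ∧ (A2 ∨ A4)) = 1 − 0.55 = 0.45
  ((A4 ∨ A3) ∧ A2) ∨ ¬(A3 ∧ (A2 ∨ A4)) = min(1, a+b) on (0.21, 0.45) = 0.66
  → value = 0.6600
Under probabilistic:
  A4 ∨ A3 = a + b − a·b on (0.9600, 0.5500) = 0.9820
  (A4 ∨ A3) ∧ A2 = a·b on (0.9820, 0.2100) = 0.2062
  A2 ∨ A4 = a + b − a·b on (0.2100, 0.9600) = 0.9684
  A3 ∧ (A2 ∨ A4) = a·b on (0.5500, 0.9684) = 0.5326
  ¬(A3 ∧ (A2 ∨ A4)) = 1 − 0.5326 = 0.4674
  ((A4 ∨ A3) ∧ A2) ∨ ¬(A3 ∧ (A2 ∨ A4)) = a + b − a·b on (0.2062, 0.4674) = 0.5772
  → value = 0.5772
|0.6600 − 0.5772| = 0.083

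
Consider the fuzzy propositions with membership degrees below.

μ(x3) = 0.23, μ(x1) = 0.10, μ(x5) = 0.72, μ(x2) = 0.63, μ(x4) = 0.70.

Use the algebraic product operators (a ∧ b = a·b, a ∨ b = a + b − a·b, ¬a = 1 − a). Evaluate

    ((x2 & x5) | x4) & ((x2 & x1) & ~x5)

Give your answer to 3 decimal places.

x2 & x5 = a·b on (0.6300, 0.7200) = 0.4536
(x2 & x5) | x4 = a + b − a·b on (0.4536, 0.7000) = 0.8361
x2 & x1 = a·b on (0.6300, 0.1000) = 0.0630
~x5 = 1 − 0.7200 = 0.2800
(x2 & x1) & ~x5 = a·b on (0.0630, 0.2800) = 0.0176
((x2 & x5) | x4) & ((x2 & x1) & ~x5) = a·b on (0.8361, 0.0176) = 0.0147

0.015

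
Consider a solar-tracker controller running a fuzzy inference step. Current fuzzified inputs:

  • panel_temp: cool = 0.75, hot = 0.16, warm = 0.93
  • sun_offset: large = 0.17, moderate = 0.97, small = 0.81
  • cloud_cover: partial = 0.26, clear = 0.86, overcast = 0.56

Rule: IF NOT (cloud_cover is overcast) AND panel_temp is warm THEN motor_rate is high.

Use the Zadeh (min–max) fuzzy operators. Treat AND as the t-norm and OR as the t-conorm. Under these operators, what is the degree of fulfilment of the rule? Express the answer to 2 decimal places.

0.44

firing strength: ¬overcast=1−0.56=0.44, warm=0.93; AND[min(a, b)] → w = 0.44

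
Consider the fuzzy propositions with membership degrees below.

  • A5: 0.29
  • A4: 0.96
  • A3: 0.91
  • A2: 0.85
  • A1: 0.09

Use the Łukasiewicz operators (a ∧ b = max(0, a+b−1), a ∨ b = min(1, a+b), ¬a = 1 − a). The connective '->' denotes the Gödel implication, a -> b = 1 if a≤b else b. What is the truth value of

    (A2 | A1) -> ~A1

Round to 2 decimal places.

A2 | A1 = min(1, a+b) on (0.85, 0.09) = 0.94
~A1 = 1 − 0.09 = 0.91
(A2 | A1) -> ~A1  [Gödel: 1 if a≤b else b] with a=0.94, b=0.91 → 0.91

0.91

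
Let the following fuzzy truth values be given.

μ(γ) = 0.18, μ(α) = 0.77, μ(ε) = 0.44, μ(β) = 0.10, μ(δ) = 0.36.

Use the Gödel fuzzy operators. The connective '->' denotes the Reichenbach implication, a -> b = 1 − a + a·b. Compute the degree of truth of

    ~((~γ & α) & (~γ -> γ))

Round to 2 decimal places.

0.67

~γ = 1 − 0.18 = 0.82
~γ & α = min(a, b) on (0.82, 0.77) = 0.77
~γ = 1 − 0.18 = 0.82
~γ -> γ  [Reichenbach: 1 − a + a·b] with a=0.82, b=0.18 → 0.33
(~γ & α) & (~γ -> γ) = min(a, b) on (0.77, 0.33) = 0.33
~((~γ & α) & (~γ -> γ)) = 1 − 0.33 = 0.67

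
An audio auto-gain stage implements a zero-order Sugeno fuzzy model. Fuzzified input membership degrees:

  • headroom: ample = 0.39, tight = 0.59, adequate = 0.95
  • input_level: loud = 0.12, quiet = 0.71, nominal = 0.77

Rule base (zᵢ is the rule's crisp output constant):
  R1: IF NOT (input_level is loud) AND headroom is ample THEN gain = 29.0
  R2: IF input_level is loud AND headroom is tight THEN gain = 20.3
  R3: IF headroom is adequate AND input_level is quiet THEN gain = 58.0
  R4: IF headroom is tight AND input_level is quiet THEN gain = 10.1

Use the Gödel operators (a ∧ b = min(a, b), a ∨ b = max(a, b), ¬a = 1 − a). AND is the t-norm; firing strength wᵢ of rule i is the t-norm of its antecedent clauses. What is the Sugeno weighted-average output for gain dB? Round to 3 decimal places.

33.638

R1 (z=29.0): ¬loud=1−0.12=0.88, ample=0.39; AND[min(a, b)] → w = 0.39
R2 (z=20.3): loud=0.12, tight=0.59; AND[min(a, b)] → w = 0.12
R3 (z=58.0): adequate=0.95, quiet=0.71; AND[min(a, b)] → w = 0.71
R4 (z=10.1): tight=0.59, quiet=0.71; AND[min(a, b)] → w = 0.59
Weighted average = (0.39·29.0 + 0.12·20.3 + 0.71·58.0 + 0.59·10.1) / (0.39 + 0.12 + 0.71 + 0.59)
  = 60.8850 / 1.8100 = 33.638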